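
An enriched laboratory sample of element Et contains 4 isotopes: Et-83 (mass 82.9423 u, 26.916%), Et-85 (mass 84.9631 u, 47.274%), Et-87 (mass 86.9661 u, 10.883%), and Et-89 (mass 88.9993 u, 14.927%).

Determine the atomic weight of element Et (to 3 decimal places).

85.240 u

The abundance-weighted mean is 0.26916 × 82.9423 + 0.47274 × 84.9631 + 0.10883 × 86.9661 + 0.14927 × 88.9993
= 22.32475 + 40.16546 + 9.46452 + 13.28493 = 85.23966 u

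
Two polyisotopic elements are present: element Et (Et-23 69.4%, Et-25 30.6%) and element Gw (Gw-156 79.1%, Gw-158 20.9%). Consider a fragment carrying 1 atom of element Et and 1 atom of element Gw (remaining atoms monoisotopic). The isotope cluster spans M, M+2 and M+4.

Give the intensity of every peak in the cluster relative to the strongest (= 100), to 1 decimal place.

Element Et pattern (n=1): 0.6940 : 0.3060
Element Gw pattern (n=1): 0.7910 : 0.2090
Convolve the two distributions (both contribute in 2-u steps):
  M: 0.6940×0.7910 = 0.548954
  M+2: 0.6940×0.2090 + 0.3060×0.7910 = 0.387092
  M+4: 0.3060×0.2090 = 0.063954
Scale to base peak (0.548954) = 100: 100.0 : 70.5 : 11.7

100.0 : 70.5 : 11.7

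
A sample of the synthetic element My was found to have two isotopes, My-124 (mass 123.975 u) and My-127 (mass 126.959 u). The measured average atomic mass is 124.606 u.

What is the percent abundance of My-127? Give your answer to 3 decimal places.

With x = fraction of My-124 (so My-127 is 1 − x):
123.975·x + 126.959·(1 − x) = 124.606
(123.975 − 126.959)·x = 124.606 − 126.959
x = -2.353 / -2.984 = 0.78854 → 78.854% My-124, 21.146% My-127.

21.146%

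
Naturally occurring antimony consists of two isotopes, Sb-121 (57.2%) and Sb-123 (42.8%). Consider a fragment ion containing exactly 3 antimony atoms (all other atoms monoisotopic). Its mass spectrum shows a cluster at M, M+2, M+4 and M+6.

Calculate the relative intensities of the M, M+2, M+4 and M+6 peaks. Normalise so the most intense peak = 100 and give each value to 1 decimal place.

Expanding (0.572 + 0.428)^3:
P(M) = 0.572^3 = 0.187149
P(M+2) = 3 × 0.572^2 × 0.428^1 = 0.420104
P(M+4) = 3 × 0.572^1 × 0.428^2 = 0.314344
P(M+6) = 0.428^3 = 0.078403
The M+2 peak is largest (0.420104); scaling to 100 gives 44.5 : 100.0 : 74.8 : 18.7.

44.5 : 100.0 : 74.8 : 18.7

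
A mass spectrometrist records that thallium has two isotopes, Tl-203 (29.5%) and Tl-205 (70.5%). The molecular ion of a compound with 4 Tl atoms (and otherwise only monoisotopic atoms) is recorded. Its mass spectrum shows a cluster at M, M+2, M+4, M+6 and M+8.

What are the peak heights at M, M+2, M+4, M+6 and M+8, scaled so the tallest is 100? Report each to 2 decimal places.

Expanding (0.295 + 0.705)^4:
P(M) = 0.295^4 = 0.007573
P(M+2) = 4 × 0.295^3 × 0.705^1 = 0.072396
P(M+4) = 6 × 0.295^2 × 0.705^2 = 0.259522
P(M+6) = 4 × 0.295^1 × 0.705^3 = 0.413475
P(M+8) = 0.705^4 = 0.247034
The M+6 peak is largest (0.413475); scaling to 100 gives 1.83 : 17.51 : 62.77 : 100.00 : 59.75.

1.83 : 17.51 : 62.77 : 100.00 : 59.75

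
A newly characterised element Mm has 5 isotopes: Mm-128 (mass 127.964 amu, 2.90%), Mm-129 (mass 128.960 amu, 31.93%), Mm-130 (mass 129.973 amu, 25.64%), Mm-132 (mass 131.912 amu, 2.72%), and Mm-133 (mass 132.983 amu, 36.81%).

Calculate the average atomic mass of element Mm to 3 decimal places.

The abundance-weighted mean is 0.0290 × 127.964 + 0.3193 × 128.960 + 0.2564 × 129.973 + 0.0272 × 131.912 + 0.3681 × 132.983
= 3.7110 + 41.1769 + 33.3251 + 3.5880 + 48.9510 = 130.7520 amu

130.752 amu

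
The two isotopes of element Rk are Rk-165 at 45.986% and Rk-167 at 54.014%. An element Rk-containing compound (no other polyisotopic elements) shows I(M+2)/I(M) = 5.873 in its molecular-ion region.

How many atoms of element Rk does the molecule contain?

With n Rk atoms, P(M+2)/P(M) = C(n,1)·p^(n−1)q / p^n = n·q/p = n · 0.54014/0.45986.
n = 5.873 × 0.45986/0.54014 = 5.00 ≈ 5

5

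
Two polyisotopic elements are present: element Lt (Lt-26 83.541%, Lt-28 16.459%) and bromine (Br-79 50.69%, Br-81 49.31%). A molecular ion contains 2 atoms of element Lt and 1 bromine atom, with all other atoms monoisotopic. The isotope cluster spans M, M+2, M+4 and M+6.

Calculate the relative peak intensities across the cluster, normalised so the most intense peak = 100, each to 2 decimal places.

Element Lt pattern (n=2): 0.69790987 : 0.27500026 : 0.02708987
Bromine pattern (n=1): 0.5069 : 0.4931
Convolve the two distributions (both contribute in 2-u steps):
  M: 0.69790987×0.5069 = 0.353771
  M+2: 0.69790987×0.4931 + 0.27500026×0.5069 = 0.483537
  M+4: 0.27500026×0.4931 + 0.02708987×0.5069 = 0.149334
  M+6: 0.02708987×0.4931 = 0.013358
Scale to base peak (0.483537) = 100: 73.16 : 100.00 : 30.88 : 2.76

73.16 : 100.00 : 30.88 : 2.76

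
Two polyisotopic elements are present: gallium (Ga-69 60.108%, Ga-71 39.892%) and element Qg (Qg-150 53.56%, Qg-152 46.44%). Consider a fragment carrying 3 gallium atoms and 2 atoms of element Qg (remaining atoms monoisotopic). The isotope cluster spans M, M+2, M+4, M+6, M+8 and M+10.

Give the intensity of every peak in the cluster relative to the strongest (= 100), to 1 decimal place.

Gallium pattern (n=3): 0.2171685 : 0.432386 : 0.2869625 : 0.063483
Element Qg pattern (n=2): 0.28686736 : 0.49746528 : 0.21566736
Convolve the two distributions (both contribute in 2-u steps):
  M: 0.2171685×0.28686736 = 0.062299
  M+2: 0.2171685×0.49746528 + 0.432386×0.28686736 = 0.232071
  M+4: 0.2171685×0.21566736 + 0.432386×0.49746528 + 0.2869625×0.28686736 = 0.344253
  M+6: 0.432386×0.21566736 + 0.2869625×0.49746528 + 0.063483×0.28686736 = 0.254217
  M+8: 0.2869625×0.21566736 + 0.063483×0.49746528 = 0.093469
  M+10: 0.063483×0.21566736 = 0.013691
Scale to base peak (0.344253) = 100: 18.1 : 67.4 : 100.0 : 73.8 : 27.2 : 4.0

18.1 : 67.4 : 100.0 : 73.8 : 27.2 : 4.0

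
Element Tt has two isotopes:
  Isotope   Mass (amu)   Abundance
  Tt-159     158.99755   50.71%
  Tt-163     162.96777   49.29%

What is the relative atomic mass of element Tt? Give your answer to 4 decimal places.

160.9545 amu

Weight each isotope mass by its fractional abundance: 0.5071 × 158.99755 + 0.4929 × 162.96777
= 80.627658 + 80.326814 = 160.954472 amu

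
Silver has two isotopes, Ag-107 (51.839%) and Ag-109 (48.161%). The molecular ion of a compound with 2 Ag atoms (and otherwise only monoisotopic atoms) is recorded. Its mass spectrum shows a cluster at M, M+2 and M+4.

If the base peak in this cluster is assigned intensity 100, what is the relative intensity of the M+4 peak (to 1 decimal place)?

46.5

(0.51839 + 0.48161)^2 gives M 0.2687, M+2 0.4993, M+4 0.2319; the largest is M+2.
P(M+2) = C(2,1) × 0.51839^1 × 0.48161^1 = 2 × 0.51839 × 0.48161 = 0.499324 (base)
P(M+4) = C(2,2) × 0.51839^0 × 0.48161^2 = 1 × 1.0000 × 0.23194819 = 0.231948
Relative intensity = 0.231948 / 0.499324 × 100 = 46.5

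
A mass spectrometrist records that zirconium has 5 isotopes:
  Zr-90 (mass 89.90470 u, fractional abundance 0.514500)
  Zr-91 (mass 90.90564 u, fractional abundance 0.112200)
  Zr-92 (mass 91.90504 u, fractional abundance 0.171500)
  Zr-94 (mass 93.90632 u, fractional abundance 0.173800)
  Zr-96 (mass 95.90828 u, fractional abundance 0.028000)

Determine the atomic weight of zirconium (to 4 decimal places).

Ar = Σ fᵢ·mᵢ = 0.514500 × 89.90470 + 0.112200 × 90.90564 + 0.171500 × 91.90504 + 0.173800 × 93.90632 + 0.028000 × 95.90828
= 46.255968 + 10.199613 + 15.761714 + 16.320918 + 2.685432 = 91.223645 u

91.2236 u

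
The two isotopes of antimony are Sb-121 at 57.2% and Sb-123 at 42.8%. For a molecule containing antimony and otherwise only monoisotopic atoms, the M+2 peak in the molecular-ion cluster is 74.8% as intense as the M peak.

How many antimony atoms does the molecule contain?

For n independent Sb atoms, I(M+2)/I(M) = n · (abundance Sb-123) / (abundance Sb-121) = n · 0.428/0.572.
n = 0.748 × 0.572/0.428 = 1.00 ≈ 1

1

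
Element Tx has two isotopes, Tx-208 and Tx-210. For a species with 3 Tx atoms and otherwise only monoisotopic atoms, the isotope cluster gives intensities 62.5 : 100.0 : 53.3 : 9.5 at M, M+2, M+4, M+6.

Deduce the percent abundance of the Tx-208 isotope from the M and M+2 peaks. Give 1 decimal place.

Let p = fractional abundance of Tx-208. I(M+2)/I(M) = [C(3,1)·p^2·(1−p)] / p^3 = 3·(1−p)/p = 100.0/62.5 = 1.6000
(1−p)/p = 1.6000/3 = 0.5333  ⇒  p = 1/(1 + 0.5333) = 0.6522
Tx-208: 65.2%, Tx-210: 34.8%.

65.2%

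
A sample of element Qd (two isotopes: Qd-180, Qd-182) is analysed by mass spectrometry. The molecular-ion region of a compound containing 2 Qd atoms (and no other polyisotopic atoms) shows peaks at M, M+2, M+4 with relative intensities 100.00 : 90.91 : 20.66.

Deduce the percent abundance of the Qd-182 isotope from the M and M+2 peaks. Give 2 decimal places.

Write p for the Qd-180 fraction. I(M+2)/I(M) = [C(2,1)·p^1·(1−p)] / p^2 = 2·(1−p)/p = 90.91/100.00 = 0.9091
(1−p)/p = 0.9091/2 = 0.4546  ⇒  p = 1/(1 + 0.4546) = 0.6875
Qd-180: 68.75%, Qd-182: 31.25%.

31.25%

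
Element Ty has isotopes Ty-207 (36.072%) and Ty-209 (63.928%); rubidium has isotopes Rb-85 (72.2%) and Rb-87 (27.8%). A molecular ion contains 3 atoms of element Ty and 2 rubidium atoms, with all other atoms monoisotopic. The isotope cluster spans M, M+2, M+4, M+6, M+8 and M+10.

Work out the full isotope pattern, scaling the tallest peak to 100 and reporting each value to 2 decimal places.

7.32 : 44.54 : 100.00 : 99.60 : 41.59 : 6.04

Element Ty pattern (n=3): 0.0469365 : 0.24954727 : 0.44225598 : 0.26126026
Rubidium pattern (n=2): 0.521284 : 0.401432 : 0.077284
Convolve the two distributions (both contribute in 2-u steps):
  M: 0.0469365×0.521284 = 0.024467
  M+2: 0.0469365×0.401432 + 0.24954727×0.521284 = 0.148927
  M+4: 0.0469365×0.077284 + 0.24954727×0.401432 + 0.44225598×0.521284 = 0.334345
  M+6: 0.24954727×0.077284 + 0.44225598×0.401432 + 0.26126026×0.521284 = 0.333013
  M+8: 0.44225598×0.077284 + 0.26126026×0.401432 = 0.139058
  M+10: 0.26126026×0.077284 = 0.020191
Scale to base peak (0.334345) = 100: 7.32 : 44.54 : 100.00 : 99.60 : 41.59 : 6.04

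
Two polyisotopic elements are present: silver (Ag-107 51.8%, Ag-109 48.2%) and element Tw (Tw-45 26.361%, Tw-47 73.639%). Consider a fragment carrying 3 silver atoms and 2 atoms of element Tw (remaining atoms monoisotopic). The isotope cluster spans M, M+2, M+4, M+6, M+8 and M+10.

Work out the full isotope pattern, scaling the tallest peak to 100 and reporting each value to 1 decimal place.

2.7 : 22.6 : 70.1 : 100.0 : 66.8 : 16.9

Silver pattern (n=3): 0.13899183 : 0.3879965 : 0.3610315 : 0.11198017
Element Tw pattern (n=2): 0.06949023 : 0.38823954 : 0.54227023
Convolve the two distributions (both contribute in 2-u steps):
  M: 0.13899183×0.06949023 = 0.009659
  M+2: 0.13899183×0.38823954 + 0.3879965×0.06949023 = 0.080924
  M+4: 0.13899183×0.54227023 + 0.3879965×0.38823954 + 0.3610315×0.06949023 = 0.251095
  M+6: 0.3879965×0.54227023 + 0.3610315×0.38823954 + 0.11198017×0.06949023 = 0.358347
  M+8: 0.3610315×0.54227023 + 0.11198017×0.38823954 = 0.239252
  M+10: 0.11198017×0.54227023 = 0.060724
Scale to base peak (0.358347) = 100: 2.7 : 22.6 : 70.1 : 100.0 : 66.8 : 16.9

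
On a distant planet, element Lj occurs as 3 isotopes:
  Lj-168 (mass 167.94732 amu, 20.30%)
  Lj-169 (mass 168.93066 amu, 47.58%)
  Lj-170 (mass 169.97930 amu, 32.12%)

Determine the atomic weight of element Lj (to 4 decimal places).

169.0679 amu

Average mass = Σ (abundance × isotope mass) = 0.2030 × 167.94732 + 0.4758 × 168.93066 + 0.3212 × 169.97930
= 34.093306 + 80.377208 + 54.597351 = 169.067865 amu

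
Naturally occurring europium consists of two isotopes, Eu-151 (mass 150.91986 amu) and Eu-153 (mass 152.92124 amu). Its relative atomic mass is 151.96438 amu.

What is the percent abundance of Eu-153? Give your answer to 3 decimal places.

52.190%

With x = fraction of Eu-151 (so Eu-153 is 1 − x):
150.91986·x + 152.92124·(1 − x) = 151.96438
(150.91986 − 152.92124)·x = 151.96438 − 152.92124
x = -0.95686 / -2.00138 = 0.47810 → 47.810% Eu-151, 52.190% Eu-153.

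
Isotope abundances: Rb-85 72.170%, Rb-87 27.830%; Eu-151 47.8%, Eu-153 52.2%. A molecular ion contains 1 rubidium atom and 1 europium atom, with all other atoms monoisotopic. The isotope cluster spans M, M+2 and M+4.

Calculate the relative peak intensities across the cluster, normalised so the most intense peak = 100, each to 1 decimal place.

67.7 : 100.0 : 28.5

Rubidium pattern (n=1): 0.7217 : 0.2783
Europium pattern (n=1): 0.4780 : 0.5220
Convolve the two distributions (both contribute in 2-u steps):
  M: 0.7217×0.4780 = 0.344973
  M+2: 0.7217×0.5220 + 0.2783×0.4780 = 0.509755
  M+4: 0.2783×0.5220 = 0.145273
Scale to base peak (0.509755) = 100: 67.7 : 100.0 : 28.5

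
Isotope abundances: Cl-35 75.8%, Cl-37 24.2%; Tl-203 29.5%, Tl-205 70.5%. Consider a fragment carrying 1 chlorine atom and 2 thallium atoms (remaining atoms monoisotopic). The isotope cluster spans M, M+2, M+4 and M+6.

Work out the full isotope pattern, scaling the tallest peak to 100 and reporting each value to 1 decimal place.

Chlorine pattern (n=1): 0.7580 : 0.2420
Thallium pattern (n=2): 0.087025 : 0.41595 : 0.497025
Convolve the two distributions (both contribute in 2-u steps):
  M: 0.7580×0.087025 = 0.065965
  M+2: 0.7580×0.41595 + 0.2420×0.087025 = 0.336350
  M+4: 0.7580×0.497025 + 0.2420×0.41595 = 0.477405
  M+6: 0.2420×0.497025 = 0.120280
Scale to base peak (0.477405) = 100: 13.8 : 70.5 : 100.0 : 25.2

13.8 : 70.5 : 100.0 : 25.2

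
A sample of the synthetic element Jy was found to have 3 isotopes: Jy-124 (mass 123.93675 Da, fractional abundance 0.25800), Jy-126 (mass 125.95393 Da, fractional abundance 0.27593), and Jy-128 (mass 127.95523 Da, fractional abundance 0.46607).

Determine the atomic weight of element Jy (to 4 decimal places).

Ar = Σ fᵢ·mᵢ = 0.25800 × 123.93675 + 0.27593 × 125.95393 + 0.46607 × 127.95523
= 31.975682 + 34.754468 + 59.636094 = 126.366244 Da

126.3662 Da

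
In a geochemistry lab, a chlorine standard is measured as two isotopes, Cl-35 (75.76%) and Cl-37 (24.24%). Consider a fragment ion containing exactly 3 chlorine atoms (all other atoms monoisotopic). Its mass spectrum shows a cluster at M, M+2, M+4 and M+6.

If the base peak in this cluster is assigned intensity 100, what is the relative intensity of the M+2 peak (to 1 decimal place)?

96.0

Term probabilities: M 0.4348, M+2 0.4174, M+4 0.1335, M+6 0.0142. Base peak = M.
P(M) = C(3,0) × 0.7576^3 × 0.2424^0 = 1 × 0.4348304 × 1.0000 = 0.434830 (base)
P(M+2) = C(3,1) × 0.7576^2 × 0.2424^1 = 3 × 0.57395776 × 0.2424 = 0.417382
Relative intensity = 0.417382 / 0.434830 × 100 = 96.0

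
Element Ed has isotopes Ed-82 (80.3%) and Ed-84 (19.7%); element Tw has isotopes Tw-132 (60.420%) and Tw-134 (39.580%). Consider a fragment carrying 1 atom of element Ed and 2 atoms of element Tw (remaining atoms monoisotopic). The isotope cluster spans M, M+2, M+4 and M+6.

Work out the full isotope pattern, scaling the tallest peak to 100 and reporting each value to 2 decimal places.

64.29 : 100.00 : 48.25 : 6.77

Element Ed pattern (n=1): 0.8030 : 0.1970
Element Tw pattern (n=2): 0.36505764 : 0.47828472 : 0.15665764
Convolve the two distributions (both contribute in 2-u steps):
  M: 0.8030×0.36505764 = 0.293141
  M+2: 0.8030×0.47828472 + 0.1970×0.36505764 = 0.455979
  M+4: 0.8030×0.15665764 + 0.1970×0.47828472 = 0.220018
  M+6: 0.1970×0.15665764 = 0.030862
Scale to base peak (0.455979) = 100: 64.29 : 100.00 : 48.25 : 6.77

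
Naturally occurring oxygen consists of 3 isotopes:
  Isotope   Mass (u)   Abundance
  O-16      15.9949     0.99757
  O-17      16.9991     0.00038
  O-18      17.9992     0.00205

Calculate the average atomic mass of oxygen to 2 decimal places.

The abundance-weighted mean is 0.99757 × 15.9949 + 0.00038 × 16.9991 + 0.00205 × 17.9992
= 15.95603 + 0.00646 + 0.03690 = 15.99939 u

16.00 u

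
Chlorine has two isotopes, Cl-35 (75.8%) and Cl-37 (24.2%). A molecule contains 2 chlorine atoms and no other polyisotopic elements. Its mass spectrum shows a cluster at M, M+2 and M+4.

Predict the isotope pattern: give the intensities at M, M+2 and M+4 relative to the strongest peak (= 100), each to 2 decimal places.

100.00 : 63.85 : 10.19

Each Cl atom is independently Cl-35 (p = 0.758) or Cl-37 (q = 0.242); the cluster is the binomial expansion (p + q)^2.
P(M) = 0.758^2 = 0.574564
P(M+2) = 2 × 0.758^1 × 0.242^1 = 0.366872
P(M+4) = 0.242^2 = 0.058564
The M peak is largest (0.574564); scaling to 100 gives 100.00 : 63.85 : 10.19.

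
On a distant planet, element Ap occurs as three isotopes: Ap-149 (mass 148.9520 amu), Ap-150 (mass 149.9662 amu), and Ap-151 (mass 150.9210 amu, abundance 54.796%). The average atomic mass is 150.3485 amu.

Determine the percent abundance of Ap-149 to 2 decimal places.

13.89%

Let x and y be the fractions of Ap-149 and Ap-150. Then x + y = 1 − 0.54796 = 0.45204 and 148.9520x + 149.9662y = 150.3485 − 0.54796×150.9210 = 67.64982884.
Substituting: 148.9520x + 149.9662(0.45204 − x) = 67.64982884
(148.9520 − 149.9662)x = -0.140892208  ⇒  x = 0.13892, y = 0.31312
Ap-149: 13.89%, Ap-150: 31.31%.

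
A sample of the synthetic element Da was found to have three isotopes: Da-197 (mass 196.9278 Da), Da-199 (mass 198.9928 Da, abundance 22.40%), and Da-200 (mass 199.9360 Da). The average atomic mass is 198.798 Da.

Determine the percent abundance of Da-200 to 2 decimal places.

The remaining 77.60% is split between Da-197 (fraction x) and Da-200 (fraction 0.7760 − x).
Substituting: 196.9278x + 199.9360(0.7760 − x) = 154.2236128
(196.9278 − 199.9360)x = -0.9267232  ⇒  x = 0.30807, y = 0.46793
Da-197: 30.81%, Da-200: 46.79%.

46.79%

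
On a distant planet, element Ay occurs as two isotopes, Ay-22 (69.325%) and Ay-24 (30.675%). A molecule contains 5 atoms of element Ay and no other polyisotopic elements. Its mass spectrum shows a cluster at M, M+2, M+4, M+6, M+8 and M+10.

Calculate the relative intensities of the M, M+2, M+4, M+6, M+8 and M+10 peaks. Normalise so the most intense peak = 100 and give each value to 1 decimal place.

Each Ay atom is independently Ay-22 (p = 0.69325) or Ay-24 (q = 0.30675); the cluster is the binomial expansion (p + q)^5.
P(M) = 0.69325^5 = 0.160121
P(M+2) = 5 × 0.69325^4 × 0.30675^1 = 0.354253
P(M+4) = 10 × 0.69325^3 × 0.30675^2 = 0.313501
P(M+6) = 10 × 0.69325^2 × 0.30675^3 = 0.138718
P(M+8) = 5 × 0.69325^1 × 0.30675^4 = 0.030690
P(M+10) = 0.30675^5 = 0.002716
The M+2 peak is largest (0.354253); scaling to 100 gives 45.2 : 100.0 : 88.5 : 39.2 : 8.7 : 0.8.

45.2 : 100.0 : 88.5 : 39.2 : 8.7 : 0.8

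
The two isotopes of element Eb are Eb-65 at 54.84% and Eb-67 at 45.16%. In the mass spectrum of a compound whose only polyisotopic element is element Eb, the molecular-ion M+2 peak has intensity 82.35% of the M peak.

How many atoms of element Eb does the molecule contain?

The M+2/M ratio from n Eb atoms is n · q/p = n · 0.4516/0.5484.
n = 0.8235 × 0.5484/0.4516 = 1.00 ≈ 1

1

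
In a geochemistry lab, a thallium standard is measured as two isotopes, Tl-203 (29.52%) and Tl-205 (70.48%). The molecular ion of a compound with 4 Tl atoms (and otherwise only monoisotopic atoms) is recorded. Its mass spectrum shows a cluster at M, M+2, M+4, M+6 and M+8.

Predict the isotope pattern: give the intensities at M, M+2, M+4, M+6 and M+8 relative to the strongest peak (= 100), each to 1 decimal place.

Each Tl atom is independently Tl-203 (p = 0.2952) or Tl-205 (q = 0.7048); the cluster is the binomial expansion (p + q)^4.
P(M) = 0.2952^4 = 0.007594
P(M+2) = 4 × 0.2952^3 × 0.7048^1 = 0.072523
P(M+4) = 6 × 0.2952^2 × 0.7048^2 = 0.259726
P(M+6) = 4 × 0.2952^1 × 0.7048^3 = 0.413403
P(M+8) = 0.7048^4 = 0.246754
The M+6 peak is largest (0.413403); scaling to 100 gives 1.8 : 17.5 : 62.8 : 100.0 : 59.7.

1.8 : 17.5 : 62.8 : 100.0 : 59.7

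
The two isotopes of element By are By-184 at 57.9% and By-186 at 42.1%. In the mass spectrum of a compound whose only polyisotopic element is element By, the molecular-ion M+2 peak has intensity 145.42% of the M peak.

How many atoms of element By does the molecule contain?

The M+2/M ratio from n By atoms is n · q/p = n · 0.421/0.579.
n = 1.4542 × 0.579/0.421 = 2.00 ≈ 2

2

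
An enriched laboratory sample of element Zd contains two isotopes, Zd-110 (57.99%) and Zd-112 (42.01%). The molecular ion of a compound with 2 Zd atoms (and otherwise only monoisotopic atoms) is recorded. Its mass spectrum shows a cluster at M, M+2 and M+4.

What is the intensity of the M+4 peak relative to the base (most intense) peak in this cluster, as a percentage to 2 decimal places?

36.22%

Binomial terms of (0.5799 + 0.4201)^2: M 0.3363, M+2 0.4872, M+4 0.1765 → M+2 is the base peak.
P(M+2) = C(2,1) × 0.5799^1 × 0.4201^1 = 2 × 0.5799 × 0.4201 = 0.487232 (base)
P(M+4) = C(2,2) × 0.5799^0 × 0.4201^2 = 1 × 1.0000 × 0.17648401 = 0.176484
Relative intensity = 0.176484 / 0.487232 × 100 = 36.22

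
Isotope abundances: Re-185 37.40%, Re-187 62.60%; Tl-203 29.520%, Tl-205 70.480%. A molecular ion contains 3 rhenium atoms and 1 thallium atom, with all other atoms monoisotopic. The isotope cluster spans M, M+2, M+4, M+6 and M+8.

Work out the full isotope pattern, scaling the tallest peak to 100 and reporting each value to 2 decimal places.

4.04 : 29.93 : 82.38 : 100.00 : 45.22

Rhenium pattern (n=3): 0.05231362 : 0.26268713 : 0.43968487 : 0.24531438
Thallium pattern (n=1): 0.2952 : 0.7048
Convolve the two distributions (both contribute in 2-u steps):
  M: 0.05231362×0.2952 = 0.015443
  M+2: 0.05231362×0.7048 + 0.26268713×0.2952 = 0.114416
  M+4: 0.26268713×0.7048 + 0.43968487×0.2952 = 0.314937
  M+6: 0.43968487×0.7048 + 0.24531438×0.2952 = 0.382307
  M+8: 0.24531438×0.7048 = 0.172898
Scale to base peak (0.382307) = 100: 4.04 : 29.93 : 82.38 : 100.00 : 45.22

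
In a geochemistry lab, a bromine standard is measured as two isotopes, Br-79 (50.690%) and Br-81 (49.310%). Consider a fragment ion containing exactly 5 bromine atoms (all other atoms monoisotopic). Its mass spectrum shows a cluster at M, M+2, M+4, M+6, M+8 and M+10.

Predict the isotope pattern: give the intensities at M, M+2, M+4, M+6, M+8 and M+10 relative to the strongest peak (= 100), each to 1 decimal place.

10.6 : 51.4 : 100.0 : 97.3 : 47.3 : 9.2

The 5 Br atoms are independent, so intensities follow the terms of (0.50690 + 0.49310)^5.
P(M) = 0.50690^5 = 0.033467
P(M+2) = 5 × 0.50690^4 × 0.49310^1 = 0.162777
P(M+4) = 10 × 0.50690^3 × 0.49310^2 = 0.316692
P(M+6) = 10 × 0.50690^2 × 0.49310^3 = 0.308070
P(M+8) = 5 × 0.50690^1 × 0.49310^4 = 0.149842
P(M+10) = 0.49310^5 = 0.029152
The M+4 peak is largest (0.316692); scaling to 100 gives 10.6 : 51.4 : 100.0 : 97.3 : 47.3 : 9.2.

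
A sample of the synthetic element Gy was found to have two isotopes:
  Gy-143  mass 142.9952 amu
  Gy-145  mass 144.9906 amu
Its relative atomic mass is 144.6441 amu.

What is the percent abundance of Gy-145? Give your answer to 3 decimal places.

Writing the weighted mean with unknown fraction x of Gy-143:
142.9952·x + 144.9906·(1 − x) = 144.6441
(142.9952 − 144.9906)·x = 144.6441 − 144.9906
x = -0.3465 / -1.9954 = 0.17365 → 17.365% Gy-143, 82.635% Gy-145.

82.635%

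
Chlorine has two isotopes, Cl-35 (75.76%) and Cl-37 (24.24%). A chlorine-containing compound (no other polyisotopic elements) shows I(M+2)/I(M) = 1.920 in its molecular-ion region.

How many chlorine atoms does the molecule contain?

With n Cl atoms, P(M+2)/P(M) = C(n,1)·p^(n−1)q / p^n = n·q/p = n · 0.2424/0.7576.
n = 1.920 × 0.7576/0.2424 = 6.00 ≈ 6

6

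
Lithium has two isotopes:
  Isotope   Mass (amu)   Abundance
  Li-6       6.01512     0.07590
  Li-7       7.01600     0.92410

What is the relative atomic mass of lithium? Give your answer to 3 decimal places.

Weight each isotope mass by its fractional abundance: 0.07590 × 6.01512 + 0.92410 × 7.01600
= 0.456548 + 6.483486 = 6.940034 amu

6.940 amu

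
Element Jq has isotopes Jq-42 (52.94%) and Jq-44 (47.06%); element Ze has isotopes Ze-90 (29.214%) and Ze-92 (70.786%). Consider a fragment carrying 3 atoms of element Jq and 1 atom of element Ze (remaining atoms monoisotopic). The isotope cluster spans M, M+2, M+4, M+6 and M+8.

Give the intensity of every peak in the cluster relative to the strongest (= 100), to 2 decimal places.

Element Jq pattern (n=3): 0.14837195 : 0.39567722 : 0.3517297 : 0.10422113
Element Ze pattern (n=1): 0.29214 : 0.70786
Convolve the two distributions (both contribute in 2-u steps):
  M: 0.14837195×0.29214 = 0.043345
  M+2: 0.14837195×0.70786 + 0.39567722×0.29214 = 0.220620
  M+4: 0.39567722×0.70786 + 0.3517297×0.29214 = 0.382838
  M+6: 0.3517297×0.70786 + 0.10422113×0.29214 = 0.279423
  M+8: 0.10422113×0.70786 = 0.073774
Scale to base peak (0.382838) = 100: 11.32 : 57.63 : 100.00 : 72.99 : 19.27

11.32 : 57.63 : 100.00 : 72.99 : 19.27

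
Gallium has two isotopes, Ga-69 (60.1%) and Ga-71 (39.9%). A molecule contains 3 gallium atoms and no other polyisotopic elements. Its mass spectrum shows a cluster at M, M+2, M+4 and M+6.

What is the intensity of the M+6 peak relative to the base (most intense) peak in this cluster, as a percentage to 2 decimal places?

14.69%

(0.601 + 0.399)^3 gives M 0.2171, M+2 0.4324, M+4 0.2870, M+6 0.0635; the largest is M+2.
P(M+2) = C(3,1) × 0.601^2 × 0.399^1 = 3 × 0.361201 × 0.3990 = 0.432358 (base)
P(M+6) = C(3,3) × 0.601^0 × 0.399^3 = 1 × 1.0000 × 0.0635212 = 0.063521
Relative intensity = 0.063521 / 0.432358 × 100 = 14.69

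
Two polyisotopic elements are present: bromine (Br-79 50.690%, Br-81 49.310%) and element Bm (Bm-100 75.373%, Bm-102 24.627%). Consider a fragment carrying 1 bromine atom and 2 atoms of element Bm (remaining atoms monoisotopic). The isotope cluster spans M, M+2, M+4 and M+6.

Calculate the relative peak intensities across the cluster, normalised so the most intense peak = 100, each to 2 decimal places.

61.49 : 100.00 : 45.65 : 6.39

Bromine pattern (n=1): 0.5069 : 0.4931
Element Bm pattern (n=2): 0.56810891 : 0.37124217 : 0.06064891
Convolve the two distributions (both contribute in 2-u steps):
  M: 0.5069×0.56810891 = 0.287974
  M+2: 0.5069×0.37124217 + 0.4931×0.56810891 = 0.468317
  M+4: 0.5069×0.06064891 + 0.4931×0.37124217 = 0.213802
  M+6: 0.4931×0.06064891 = 0.029906
Scale to base peak (0.468317) = 100: 61.49 : 100.00 : 45.65 : 6.39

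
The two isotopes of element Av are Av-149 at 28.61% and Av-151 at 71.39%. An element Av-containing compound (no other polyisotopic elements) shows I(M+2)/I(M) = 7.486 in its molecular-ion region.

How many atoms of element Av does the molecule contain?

3

With n Av atoms, P(M+2)/P(M) = C(n,1)·p^(n−1)q / p^n = n·q/p = n · 0.7139/0.2861.
n = 7.486 × 0.2861/0.7139 = 3.00 ≈ 3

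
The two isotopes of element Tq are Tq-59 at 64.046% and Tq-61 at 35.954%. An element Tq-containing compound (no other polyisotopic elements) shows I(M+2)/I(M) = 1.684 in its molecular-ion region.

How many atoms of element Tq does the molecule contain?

3

For n independent Tq atoms, I(M+2)/I(M) = n · (abundance Tq-61) / (abundance Tq-59) = n · 0.35954/0.64046.
n = 1.684 × 0.64046/0.35954 = 3.00 ≈ 3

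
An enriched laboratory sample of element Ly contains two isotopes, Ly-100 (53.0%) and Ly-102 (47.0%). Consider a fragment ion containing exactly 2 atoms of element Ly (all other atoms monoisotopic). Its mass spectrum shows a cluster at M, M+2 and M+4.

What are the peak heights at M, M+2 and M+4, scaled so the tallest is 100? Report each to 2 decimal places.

56.38 : 100.00 : 44.34

Expanding (0.530 + 0.470)^2:
P(M) = 0.530^2 = 0.280900
P(M+2) = 2 × 0.530^1 × 0.470^1 = 0.498200
P(M+4) = 0.470^2 = 0.220900
The M+2 peak is largest (0.498200); scaling to 100 gives 56.38 : 100.00 : 44.34.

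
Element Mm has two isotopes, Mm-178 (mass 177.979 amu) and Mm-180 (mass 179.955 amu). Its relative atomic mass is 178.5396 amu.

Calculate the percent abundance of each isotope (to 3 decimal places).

Writing the weighted mean with unknown fraction x of Mm-178:
177.979·x + 179.955·(1 − x) = 178.5396
(177.979 − 179.955)·x = 178.5396 − 179.955
x = -1.4154 / -1.976 = 0.71630 → 71.630% Mm-178, 28.370% Mm-180.

Mm-178: 71.630%, Mm-180: 28.370%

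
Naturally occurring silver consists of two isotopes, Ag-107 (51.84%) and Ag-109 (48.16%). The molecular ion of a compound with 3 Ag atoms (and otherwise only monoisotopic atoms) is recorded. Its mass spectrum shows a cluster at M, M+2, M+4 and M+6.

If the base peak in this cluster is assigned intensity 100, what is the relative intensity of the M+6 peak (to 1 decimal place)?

Binomial terms of (0.5184 + 0.4816)^3: M 0.1393, M+2 0.3883, M+4 0.3607, M+6 0.1117 → M+2 is the base peak.
P(M+2) = C(3,1) × 0.5184^2 × 0.4816^1 = 3 × 0.26873856 × 0.4816 = 0.388273 (base)
P(M+6) = C(3,3) × 0.5184^0 × 0.4816^3 = 1 × 1.0000 × 0.11170161 = 0.111702
Relative intensity = 0.111702 / 0.388273 × 100 = 28.8

28.8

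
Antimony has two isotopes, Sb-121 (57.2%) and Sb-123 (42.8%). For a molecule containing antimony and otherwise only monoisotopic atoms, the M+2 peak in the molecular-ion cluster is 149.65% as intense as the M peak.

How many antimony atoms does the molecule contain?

2

For n independent Sb atoms, I(M+2)/I(M) = n · (abundance Sb-123) / (abundance Sb-121) = n · 0.428/0.572.
n = 1.4965 × 0.572/0.428 = 2.00 ≈ 2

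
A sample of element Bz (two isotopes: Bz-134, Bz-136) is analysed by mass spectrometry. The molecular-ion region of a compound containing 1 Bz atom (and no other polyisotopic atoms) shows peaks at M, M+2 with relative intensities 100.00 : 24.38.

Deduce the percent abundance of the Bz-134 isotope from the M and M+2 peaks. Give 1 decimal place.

Write p for the Bz-134 fraction. I(M+2)/I(M) = [C(1,1)·p^0·(1−p)] / p^1 = 1·(1−p)/p = 24.38/100.00 = 0.2438
(1−p)/p = 0.2438/1 = 0.2438  ⇒  p = 1/(1 + 0.2438) = 0.8040
Bz-134: 80.4%, Bz-136: 19.6%.

80.4%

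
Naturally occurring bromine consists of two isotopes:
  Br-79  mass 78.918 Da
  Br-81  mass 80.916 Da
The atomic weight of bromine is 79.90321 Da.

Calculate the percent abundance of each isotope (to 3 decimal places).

Let x be the fractional abundance of Br-79; then Br-81 has abundance 1 − x.
78.918·x + 80.916·(1 − x) = 79.90321
(78.918 − 80.916)·x = 79.90321 − 80.916
x = -1.01279 / -1.998 = 0.50690 → 50.690% Br-79, 49.310% Br-81.

Br-79: 50.690%, Br-81: 49.310%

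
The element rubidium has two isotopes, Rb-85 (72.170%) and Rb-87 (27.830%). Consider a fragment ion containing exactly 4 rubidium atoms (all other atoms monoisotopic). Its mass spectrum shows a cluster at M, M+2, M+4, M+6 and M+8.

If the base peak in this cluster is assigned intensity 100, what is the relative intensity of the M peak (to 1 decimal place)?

64.8

(0.72170 + 0.27830)^4 gives M 0.2713, M+2 0.4184, M+4 0.2420, M+6 0.0622, M+8 0.0060; the largest is M+2.
P(M+2) = C(4,1) × 0.72170^3 × 0.27830^1 = 4 × 0.37589809 × 0.2783 = 0.418450 (base)
P(M) = C(4,0) × 0.72170^4 × 0.27830^0 = 1 × 0.27128565 × 1.0000 = 0.271286
Relative intensity = 0.271286 / 0.418450 × 100 = 64.8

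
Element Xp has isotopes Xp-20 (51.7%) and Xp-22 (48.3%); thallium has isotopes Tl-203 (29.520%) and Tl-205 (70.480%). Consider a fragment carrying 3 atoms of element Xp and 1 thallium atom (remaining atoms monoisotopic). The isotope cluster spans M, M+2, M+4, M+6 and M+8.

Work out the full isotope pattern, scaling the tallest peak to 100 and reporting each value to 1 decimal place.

Element Xp pattern (n=3): 0.13818841 : 0.38730176 : 0.36183124 : 0.11267859
Thallium pattern (n=1): 0.2952 : 0.7048
Convolve the two distributions (both contribute in 2-u steps):
  M: 0.13818841×0.2952 = 0.040793
  M+2: 0.13818841×0.7048 + 0.38730176×0.2952 = 0.211727
  M+4: 0.38730176×0.7048 + 0.36183124×0.2952 = 0.379783
  M+6: 0.36183124×0.7048 + 0.11267859×0.2952 = 0.288281
  M+8: 0.11267859×0.7048 = 0.079416
Scale to base peak (0.379783) = 100: 10.7 : 55.7 : 100.0 : 75.9 : 20.9

10.7 : 55.7 : 100.0 : 75.9 : 20.9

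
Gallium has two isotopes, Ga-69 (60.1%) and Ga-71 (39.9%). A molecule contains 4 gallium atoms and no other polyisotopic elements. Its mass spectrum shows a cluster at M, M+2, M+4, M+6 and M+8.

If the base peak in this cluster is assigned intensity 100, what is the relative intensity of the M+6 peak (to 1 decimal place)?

Binomial terms of (0.601 + 0.399)^4: M 0.1305, M+2 0.3465, M+4 0.3450, M+6 0.1527, M+8 0.0253 → M+2 is the base peak.
P(M+2) = C(4,1) × 0.601^3 × 0.399^1 = 4 × 0.2170818 × 0.3990 = 0.346463 (base)
P(M+6) = C(4,3) × 0.601^1 × 0.399^3 = 4 × 0.6010 × 0.0635212 = 0.152705
Relative intensity = 0.152705 / 0.346463 × 100 = 44.1

44.1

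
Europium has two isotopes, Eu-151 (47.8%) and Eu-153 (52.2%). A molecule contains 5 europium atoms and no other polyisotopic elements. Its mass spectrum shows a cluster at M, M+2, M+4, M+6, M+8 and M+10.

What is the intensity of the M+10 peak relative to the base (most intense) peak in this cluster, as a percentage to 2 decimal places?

11.93%

Term probabilities: M 0.0250, M+2 0.1363, M+4 0.2976, M+6 0.3250, M+8 0.1775, M+10 0.0388. Base peak = M+6.
P(M+6) = C(5,3) × 0.478^2 × 0.522^3 = 10 × 0.228484 × 0.14223665 = 0.324988 (base)
P(M+10) = C(5,5) × 0.478^0 × 0.522^5 = 1 × 1.0000 × 0.03875721 = 0.038757
Relative intensity = 0.038757 / 0.324988 × 100 = 11.93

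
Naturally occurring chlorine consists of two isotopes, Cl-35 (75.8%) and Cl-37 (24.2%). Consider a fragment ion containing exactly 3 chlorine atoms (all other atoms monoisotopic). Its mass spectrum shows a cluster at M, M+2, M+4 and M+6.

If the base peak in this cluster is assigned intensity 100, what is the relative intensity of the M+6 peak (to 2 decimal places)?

(0.758 + 0.242)^3 gives M 0.4355, M+2 0.4171, M+4 0.1332, M+6 0.0142; the largest is M.
P(M) = C(3,0) × 0.758^3 × 0.242^0 = 1 × 0.43551951 × 1.0000 = 0.435520 (base)
P(M+6) = C(3,3) × 0.758^0 × 0.242^3 = 1 × 1.0000 × 0.01417249 = 0.014172
Relative intensity = 0.014172 / 0.435520 × 100 = 3.25

3.25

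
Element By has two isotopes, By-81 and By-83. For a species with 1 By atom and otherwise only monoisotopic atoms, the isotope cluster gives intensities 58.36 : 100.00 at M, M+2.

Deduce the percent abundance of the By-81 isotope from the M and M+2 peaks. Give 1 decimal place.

36.9%

Write p for the By-81 fraction. I(M+2)/I(M) = [C(1,1)·p^0·(1−p)] / p^1 = 1·(1−p)/p = 100.00/58.36 = 1.7135
(1−p)/p = 1.7135/1 = 1.7135  ⇒  p = 1/(1 + 1.7135) = 0.3685
By-81: 36.9%, By-83: 63.1%.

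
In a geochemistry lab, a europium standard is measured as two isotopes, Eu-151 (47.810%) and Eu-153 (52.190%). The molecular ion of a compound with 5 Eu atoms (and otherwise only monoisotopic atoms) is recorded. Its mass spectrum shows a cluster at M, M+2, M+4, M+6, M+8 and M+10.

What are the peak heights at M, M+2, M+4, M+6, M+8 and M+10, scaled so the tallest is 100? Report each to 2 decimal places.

Expanding (0.47810 + 0.52190)^5:
P(M) = 0.47810^5 = 0.024980
P(M+2) = 5 × 0.47810^4 × 0.52190^1 = 0.136343
P(M+4) = 10 × 0.47810^3 × 0.52190^2 = 0.297667
P(M+6) = 10 × 0.47810^2 × 0.52190^3 = 0.324937
P(M+8) = 5 × 0.47810^1 × 0.52190^4 = 0.177353
P(M+10) = 0.52190^5 = 0.038720
The M+6 peak is largest (0.324937); scaling to 100 gives 7.69 : 41.96 : 91.61 : 100.00 : 54.58 : 11.92.

7.69 : 41.96 : 91.61 : 100.00 : 54.58 : 11.92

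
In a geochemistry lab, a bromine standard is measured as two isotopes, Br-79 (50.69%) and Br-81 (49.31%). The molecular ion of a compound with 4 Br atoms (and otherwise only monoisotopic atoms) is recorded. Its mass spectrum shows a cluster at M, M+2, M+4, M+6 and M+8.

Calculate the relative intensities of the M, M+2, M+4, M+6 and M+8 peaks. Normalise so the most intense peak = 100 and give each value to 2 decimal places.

Each Br atom is independently Br-79 (p = 0.5069) or Br-81 (q = 0.4931); the cluster is the binomial expansion (p + q)^4.
P(M) = 0.5069^4 = 0.066022
P(M+2) = 4 × 0.5069^3 × 0.4931^1 = 0.256899
P(M+4) = 6 × 0.5069^2 × 0.4931^2 = 0.374857
P(M+6) = 4 × 0.5069^1 × 0.4931^3 = 0.243101
P(M+8) = 0.4931^4 = 0.059121
The M+4 peak is largest (0.374857); scaling to 100 gives 17.61 : 68.53 : 100.00 : 64.85 : 15.77.

17.61 : 68.53 : 100.00 : 64.85 : 15.77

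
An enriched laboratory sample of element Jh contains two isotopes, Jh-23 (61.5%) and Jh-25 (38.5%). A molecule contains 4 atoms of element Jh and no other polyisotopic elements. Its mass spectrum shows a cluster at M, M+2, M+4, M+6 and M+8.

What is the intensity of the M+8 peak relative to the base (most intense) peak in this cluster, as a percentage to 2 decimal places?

(0.615 + 0.385)^4 gives M 0.1431, M+2 0.3582, M+4 0.3364, M+6 0.1404, M+8 0.0220; the largest is M+2.
P(M+2) = C(4,1) × 0.615^3 × 0.385^1 = 4 × 0.23260837 × 0.3850 = 0.358217 (base)
P(M+8) = C(4,4) × 0.615^0 × 0.385^4 = 1 × 1.0000 × 0.02197065 = 0.021971
Relative intensity = 0.021971 / 0.358217 × 100 = 6.13

6.13%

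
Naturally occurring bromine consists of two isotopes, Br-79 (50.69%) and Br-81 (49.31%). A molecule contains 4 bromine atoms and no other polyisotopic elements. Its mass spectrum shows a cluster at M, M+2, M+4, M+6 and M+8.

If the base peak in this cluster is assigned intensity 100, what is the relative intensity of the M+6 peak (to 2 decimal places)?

64.85

(0.5069 + 0.4931)^4 gives M 0.0660, M+2 0.2569, M+4 0.3749, M+6 0.2431, M+8 0.0591; the largest is M+4.
P(M+4) = C(4,2) × 0.5069^2 × 0.4931^2 = 6 × 0.25694761 × 0.24314761 = 0.374857 (base)
P(M+6) = C(4,3) × 0.5069^1 × 0.4931^3 = 4 × 0.5069 × 0.11989609 = 0.243101
Relative intensity = 0.243101 / 0.374857 × 100 = 64.85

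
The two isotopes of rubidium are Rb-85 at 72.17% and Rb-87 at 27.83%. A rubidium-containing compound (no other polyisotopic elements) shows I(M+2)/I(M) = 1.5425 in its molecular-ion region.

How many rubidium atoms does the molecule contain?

For n independent Rb atoms, I(M+2)/I(M) = n · (abundance Rb-87) / (abundance Rb-85) = n · 0.2783/0.7217.
n = 1.5425 × 0.7217/0.2783 = 4.00 ≈ 4

4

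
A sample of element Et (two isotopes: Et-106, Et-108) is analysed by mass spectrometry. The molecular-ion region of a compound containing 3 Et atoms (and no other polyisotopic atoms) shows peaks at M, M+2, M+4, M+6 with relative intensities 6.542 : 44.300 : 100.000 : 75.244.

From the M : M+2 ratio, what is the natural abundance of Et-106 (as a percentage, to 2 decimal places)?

30.70%

If p is the fraction of Et that is Et-106, then I(M+2)/I(M) = [C(3,1)·p^2·(1−p)] / p^3 = 3·(1−p)/p = 44.300/6.542 = 6.7716
(1−p)/p = 6.7716/3 = 2.2572  ⇒  p = 1/(1 + 2.2572) = 0.3070
Et-106: 30.70%, Et-108: 69.30%.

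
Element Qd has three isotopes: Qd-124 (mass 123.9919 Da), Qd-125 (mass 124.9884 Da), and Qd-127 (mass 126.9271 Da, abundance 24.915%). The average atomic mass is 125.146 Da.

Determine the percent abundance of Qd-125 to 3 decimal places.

42.428%

Let x and y be the fractions of Qd-124 and Qd-125. Then x + y = 1 − 0.24915 = 0.75085 and 123.9919x + 124.9884y = 125.146 − 0.24915×126.9271 = 93.522113035.
Substituting: 123.9919x + 124.9884(0.75085 − x) = 93.522113035
(123.9919 − 124.9884)x = -0.325427105  ⇒  x = 0.32657, y = 0.42428
Qd-124: 32.657%, Qd-125: 42.428%.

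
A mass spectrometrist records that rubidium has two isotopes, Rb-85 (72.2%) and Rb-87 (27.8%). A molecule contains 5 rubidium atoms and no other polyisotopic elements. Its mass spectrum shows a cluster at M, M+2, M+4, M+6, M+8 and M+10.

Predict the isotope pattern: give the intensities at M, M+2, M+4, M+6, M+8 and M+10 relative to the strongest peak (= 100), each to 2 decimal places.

51.94 : 100.00 : 77.01 : 29.65 : 5.71 : 0.44

Each Rb atom is independently Rb-85 (p = 0.722) or Rb-87 (q = 0.278); the cluster is the binomial expansion (p + q)^5.
P(M) = 0.722^5 = 0.196194
P(M+2) = 5 × 0.722^4 × 0.278^1 = 0.377714
P(M+4) = 10 × 0.722^3 × 0.278^2 = 0.290872
P(M+6) = 10 × 0.722^2 × 0.278^3 = 0.111998
P(M+8) = 5 × 0.722^1 × 0.278^4 = 0.021562
P(M+10) = 0.278^5 = 0.001660
The M+2 peak is largest (0.377714); scaling to 100 gives 51.94 : 100.00 : 77.01 : 29.65 : 5.71 : 0.44.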